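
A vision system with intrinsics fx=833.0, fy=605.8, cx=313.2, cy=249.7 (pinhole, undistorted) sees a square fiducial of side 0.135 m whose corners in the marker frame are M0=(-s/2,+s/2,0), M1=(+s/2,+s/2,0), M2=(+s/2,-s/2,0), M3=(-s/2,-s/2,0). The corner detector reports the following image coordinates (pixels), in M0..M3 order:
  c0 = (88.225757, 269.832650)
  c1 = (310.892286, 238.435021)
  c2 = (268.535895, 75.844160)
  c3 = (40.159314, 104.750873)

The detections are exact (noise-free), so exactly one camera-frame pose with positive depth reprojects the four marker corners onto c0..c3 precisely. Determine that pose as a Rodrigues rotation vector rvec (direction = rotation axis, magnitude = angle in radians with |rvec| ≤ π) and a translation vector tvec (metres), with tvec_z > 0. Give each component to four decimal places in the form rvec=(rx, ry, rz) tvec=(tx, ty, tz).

rvec=(0.0718, -0.0775, -0.1899) tvec=(-0.0800, -0.0626, 0.4940)

Intrinsics K: fx=833.0, fy=605.8, cx=313.2, cy=249.7
Marker side s = 0.135 m; corners in marker frame (Z=0):
  M0 = (-0.0675, +0.0675, 0)
  M1 = (+0.0675, +0.0675, 0)
  M2 = (+0.0675, -0.0675, 0)
  M3 = (-0.0675, -0.0675, 0)
Detected image corners:
  c0 = (88.225757, 269.832650) px
  c1 = (310.892286, 238.435021) px
  c2 = (268.535895, 75.844160) px
  c3 = (40.159314, 104.750873) px
Planar DLT: solve 8×8 A·h = b for H (H[2,2]=1):
  H  [+1695.41276 +362.85061 +178.27614]
  H  [-199.01093 +1240.91401 +172.95103]
  H  [+0.14190 +0.15910 +1.00000]
B = K⁻¹H; ‖b₁‖=2.024365, ‖b₂‖=2.024365; λ = 2/(‖b₁‖+‖b₂‖) = 0.493982, sign → tz>0 ⇒ λ=+0.493982
r₁ = λ·B[:,0] = (+0.97905,-0.19117,+0.07010); r₂ = λ·B[:,1] = (+0.18563,+0.97947,+0.07859)
r₃ = r₁×r₂ = (-0.08368,-0.06394,+0.99444); SVD([r₁ r₂ r₃]) → R = UVᵀ:
  R  [+0.97905 +0.18563 -0.08368]
  R  [-0.19117 +0.97947 -0.06394]
  R  [+0.07010 +0.07859 +0.99444]
t = (-0.08001, -0.06258, +0.49398) m
tr R = 2.952962; θ = arccos((tr R − 1)/2) = 0.217309 rad = 12.451°
axis k = ((R−Rᵀ)₃₂, (R−Rᵀ)₁₃, (R−Rᵀ)₂₁) / (2 sinθ) = (+0.330538, -0.356626, -0.873820)
rvec = θ·k = (+0.071829, -0.077498, -0.189889)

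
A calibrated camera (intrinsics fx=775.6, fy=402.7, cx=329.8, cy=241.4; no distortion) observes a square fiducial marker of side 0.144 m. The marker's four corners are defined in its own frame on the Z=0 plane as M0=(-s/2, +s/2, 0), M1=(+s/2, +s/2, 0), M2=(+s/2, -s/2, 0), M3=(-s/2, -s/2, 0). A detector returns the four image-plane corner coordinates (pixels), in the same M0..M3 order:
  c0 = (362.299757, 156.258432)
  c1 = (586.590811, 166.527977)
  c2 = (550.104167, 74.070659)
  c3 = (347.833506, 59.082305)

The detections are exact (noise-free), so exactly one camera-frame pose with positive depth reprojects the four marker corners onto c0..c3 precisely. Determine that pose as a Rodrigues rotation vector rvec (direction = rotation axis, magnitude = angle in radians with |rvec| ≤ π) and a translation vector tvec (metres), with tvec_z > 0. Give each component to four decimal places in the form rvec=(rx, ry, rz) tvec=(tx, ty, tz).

Intrinsics K: fx=775.6, fy=402.7, cx=329.8, cy=241.4
Marker side s = 0.144 m; corners in marker frame (Z=0):
  M0 = (-0.0720, +0.0720, 0)
  M1 = (+0.0720, +0.0720, 0)
  M2 = (+0.0720, -0.0720, 0)
  M3 = (-0.0720, -0.0720, 0)
Detected image corners:
  c0 = (362.299757, 156.258432) px
  c1 = (586.590811, 166.527977) px
  c2 = (550.104167, 74.070659) px
  c3 = (347.833506, 59.082305) px
Planar DLT: solve 8×8 A·h = b for H (H[2,2]=1):
  H  [+1683.82993 -176.37093 +464.44199]
  H  [+139.70238 +570.09214 +111.55851]
  H  [+0.44824 -0.77053 +1.00000]
B = K⁻¹H; ‖b₁‖=2.032002, ‖b₂‖=2.032002; λ = 2/(‖b₁‖+‖b₂‖) = 0.492125, sign → tz>0 ⇒ λ=+0.492125
r₁ = λ·B[:,0] = (+0.97461,+0.03849,+0.22059); r₂ = λ·B[:,1] = (+0.04933,+0.92400,-0.37920)
r₃ = r₁×r₂ = (-0.21842,+0.38045,+0.89864); SVD([r₁ r₂ r₃]) → R = UVᵀ:
  R  [+0.97461 +0.04933 -0.21842]
  R  [+0.03849 +0.92400 +0.38045]
  R  [+0.22059 -0.37920 +0.89864]
t = (+0.08543, -0.15867, +0.49213) m
tr R = 2.797245; θ = arccos((tr R − 1)/2) = 0.454177 rad = 26.022°
axis k = ((R−Rᵀ)₃₂, (R−Rᵀ)₁₃, (R−Rᵀ)₂₁) / (2 sinθ) = (-0.865748, -0.500328, -0.012355)
rvec = θ·k = (-0.393202, -0.227237, -0.005611)

rvec=(-0.3932, -0.2272, -0.0056) tvec=(0.0854, -0.1587, 0.4921)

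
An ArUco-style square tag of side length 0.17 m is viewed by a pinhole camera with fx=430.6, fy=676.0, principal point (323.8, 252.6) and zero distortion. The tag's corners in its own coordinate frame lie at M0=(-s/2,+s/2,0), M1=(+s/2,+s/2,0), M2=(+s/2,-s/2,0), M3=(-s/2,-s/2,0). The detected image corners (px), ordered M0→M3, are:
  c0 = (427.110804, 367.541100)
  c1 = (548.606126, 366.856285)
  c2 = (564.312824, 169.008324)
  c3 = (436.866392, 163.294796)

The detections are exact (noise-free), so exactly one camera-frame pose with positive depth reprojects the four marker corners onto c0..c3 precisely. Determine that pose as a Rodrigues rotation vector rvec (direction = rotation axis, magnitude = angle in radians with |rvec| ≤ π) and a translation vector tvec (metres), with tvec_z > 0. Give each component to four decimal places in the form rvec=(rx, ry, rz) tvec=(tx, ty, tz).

Intrinsics K: fx=430.6, fy=676.0, cx=323.8, cy=252.6
Marker side s = 0.17 m; corners in marker frame (Z=0):
  M0 = (-0.0850, +0.0850, 0)
  M1 = (+0.0850, +0.0850, 0)
  M2 = (+0.0850, -0.0850, 0)
  M3 = (-0.0850, -0.0850, 0)
Detected image corners:
  c0 = (427.110804, 367.541100) px
  c1 = (548.606126, 366.856285) px
  c2 = (564.312824, 169.008324) px
  c3 = (436.866392, 163.294796) px
Planar DLT: solve 8×8 A·h = b for H (H[2,2]=1):
  H  [+822.40288 +73.10857 +495.03219]
  H  [+63.23318 +1262.34110 +269.25814]
  H  [+0.18345 +0.30001 +1.00000]
B = K⁻¹H; ‖b₁‖=1.781594, ‖b₂‖=1.781594; λ = 2/(‖b₁‖+‖b₂‖) = 0.561295, sign → tz>0 ⇒ λ=+0.561295
r₁ = λ·B[:,0] = (+0.99459,+0.01403,+0.10297); r₂ = λ·B[:,1] = (-0.03133,+0.98522,+0.16839)
r₃ = r₁×r₂ = (-0.09909,-0.17071,+0.98033); SVD([r₁ r₂ r₃]) → R = UVᵀ:
  R  [+0.99459 -0.03133 -0.09909]
  R  [+0.01403 +0.98522 -0.17071]
  R  [+0.10297 +0.16839 +0.98033]
t = (+0.22320, +0.01383, +0.56130) m
tr R = 2.960134; θ = arccos((tr R − 1)/2) = 0.199997 rad = 11.459°
axis k = ((R−Rᵀ)₃₂, (R−Rᵀ)₁₃, (R−Rᵀ)₂₁) / (2 sinθ) = (+0.853437, -0.508542, +0.114147)
rvec = θ·k = (+0.170685, -0.101707, +0.022829)

rvec=(0.1707, -0.1017, 0.0228) tvec=(0.2232, 0.0138, 0.5613)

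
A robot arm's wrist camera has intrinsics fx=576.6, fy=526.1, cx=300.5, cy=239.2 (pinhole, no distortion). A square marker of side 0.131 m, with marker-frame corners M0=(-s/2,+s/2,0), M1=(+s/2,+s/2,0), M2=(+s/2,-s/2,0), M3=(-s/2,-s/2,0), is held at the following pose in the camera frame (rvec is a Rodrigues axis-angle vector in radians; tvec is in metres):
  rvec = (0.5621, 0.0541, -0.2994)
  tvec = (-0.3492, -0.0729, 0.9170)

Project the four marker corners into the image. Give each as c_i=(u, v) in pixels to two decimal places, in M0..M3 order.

Intrinsics K: fx=576.6, fy=526.1, cx=300.5, cy=239.2
Marker side s = 0.131 m; corners in marker frame (Z=0):
  M0 = (-0.0655, +0.0655, 0)
  M1 = (+0.0655, +0.0655, 0)
  M2 = (+0.0655, -0.0655, 0)
  M3 = (-0.0655, -0.0655, 0)
rvec = (0.5621, 0.0541, -0.2994), |rvec| = θ = 0.63916 rad = 36.621°
Rodrigues: sinθ=0.59652, 1−cosθ=0.19740; R = I + sinθ·[k]× + (1−cosθ)·[k]×²:
    [+0.95527 +0.29412 -0.03083]
    [-0.26473 +0.80401 -0.53243]
    [-0.13181 +0.51678 +0.84591]
t = (-0.3492, -0.0729, 0.9170) m
M0: Pc = R·M0+t = (-0.39251, -0.00290, +0.95948); u = 576.6·(-0.39251)/0.95948 + 300.5 = 64.6243, v = 526.1·(-0.00290)/0.95948 + 239.2 = 237.6114
M1: Pc = R·M1+t = (-0.26736, -0.03758, +0.94222); u = 576.6·(-0.26736)/0.94222 + 300.5 = 136.8828, v = 526.1·(-0.03758)/0.94222 + 239.2 = 218.2182
M2: Pc = R·M2+t = (-0.30589, -0.14290, +0.87452); u = 576.6·(-0.30589)/0.87452 + 300.5 = 98.8129, v = 526.1·(-0.14290)/0.87452 + 239.2 = 153.2313
M3: Pc = R·M3+t = (-0.43104, -0.10822, +0.89178); u = 576.6·(-0.43104)/0.89178 + 300.5 = 21.8062, v = 526.1·(-0.10822)/0.89178 + 239.2 = 175.3550

c0=(64.62, 237.61) c1=(136.88, 218.22) c2=(98.81, 153.23) c3=(21.81, 175.35)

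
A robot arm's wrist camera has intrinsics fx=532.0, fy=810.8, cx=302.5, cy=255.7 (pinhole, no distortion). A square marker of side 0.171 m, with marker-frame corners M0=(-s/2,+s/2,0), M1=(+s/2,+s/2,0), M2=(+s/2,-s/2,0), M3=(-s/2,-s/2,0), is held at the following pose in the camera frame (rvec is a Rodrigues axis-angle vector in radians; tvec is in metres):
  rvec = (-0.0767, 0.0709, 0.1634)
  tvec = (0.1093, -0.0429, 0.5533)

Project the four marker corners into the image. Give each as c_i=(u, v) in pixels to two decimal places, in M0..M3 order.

Intrinsics K: fx=532.0, fy=810.8, cx=302.5, cy=255.7
Marker side s = 0.171 m; corners in marker frame (Z=0):
  M0 = (-0.0855, +0.0855, 0)
  M1 = (+0.0855, +0.0855, 0)
  M2 = (+0.0855, -0.0855, 0)
  M3 = (-0.0855, -0.0855, 0)
rvec = (-0.0767, 0.0709, 0.1634), |rvec| = θ = 0.19393 rad = 11.111°
Rodrigues: sinθ=0.19272, 1−cosθ=0.01875; R = I + sinθ·[k]× + (1−cosθ)·[k]×²:
    [+0.98419 -0.16509 +0.06421]
    [+0.15967 +0.98376 +0.08199]
    [-0.07670 -0.07045 +0.99456]
t = (0.1093, -0.0429, 0.5533) m
M0: Pc = R·M0+t = (+0.01104, +0.02756, +0.55384); u = 532.0·(+0.01104)/0.55384 + 302.5 = 313.1019, v = 810.8·(+0.02756)/0.55384 + 255.7 = 296.0470
M1: Pc = R·M1+t = (+0.17933, +0.05486, +0.54072); u = 532.0·(+0.17933)/0.54072 + 302.5 = 478.9413, v = 810.8·(+0.05486)/0.54072 + 255.7 = 337.9663
M2: Pc = R·M2+t = (+0.20756, -0.11336, +0.55276); u = 532.0·(+0.20756)/0.55276 + 302.5 = 502.2657, v = 810.8·(-0.11336)/0.55276 + 255.7 = 89.4228
M3: Pc = R·M3+t = (+0.03927, -0.14066, +0.56588); u = 532.0·(+0.03927)/0.56588 + 302.5 = 339.4160, v = 810.8·(-0.14066)/0.56588 + 255.7 = 54.1567

c0=(313.10, 296.05) c1=(478.94, 337.97) c2=(502.27, 89.42) c3=(339.42, 54.16)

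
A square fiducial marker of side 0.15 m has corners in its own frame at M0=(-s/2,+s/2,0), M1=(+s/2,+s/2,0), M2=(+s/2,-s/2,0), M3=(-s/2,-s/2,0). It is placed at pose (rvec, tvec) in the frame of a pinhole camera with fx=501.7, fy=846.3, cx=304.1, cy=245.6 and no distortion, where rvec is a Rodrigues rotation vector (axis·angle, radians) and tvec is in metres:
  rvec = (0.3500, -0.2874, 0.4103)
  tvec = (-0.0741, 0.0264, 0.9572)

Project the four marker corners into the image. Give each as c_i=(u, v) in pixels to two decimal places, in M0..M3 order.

c0=(213.19, 303.90) c1=(283.71, 343.53) c2=(316.78, 234.35) c3=(244.96, 186.85)

Intrinsics K: fx=501.7, fy=846.3, cx=304.1, cy=245.6
Marker side s = 0.15 m; corners in marker frame (Z=0):
  M0 = (-0.0750, +0.0750, 0)
  M1 = (+0.0750, +0.0750, 0)
  M2 = (+0.0750, -0.0750, 0)
  M3 = (-0.0750, -0.0750, 0)
rvec = (0.3500, -0.2874, 0.4103), |rvec| = θ = 0.61110 rad = 35.014°
Rodrigues: sinθ=0.57377, 1−cosθ=0.18098; R = I + sinθ·[k]× + (1−cosθ)·[k]×²:
    [+0.87838 -0.43398 -0.20025]
    [+0.33649 +0.85905 -0.38577]
    [+0.33944 +0.27147 +0.90060]
t = (-0.0741, 0.0264, 0.9572) m
M0: Pc = R·M0+t = (-0.17253, +0.06559, +0.95210); u = 501.7·(-0.17253)/0.95210 + 304.1 = 213.1884, v = 846.3·(+0.06559)/0.95210 + 245.6 = 303.9031
M1: Pc = R·M1+t = (-0.04077, +0.11606, +1.00302); u = 501.7·(-0.04077)/1.00302 + 304.1 = 283.7072, v = 846.3·(+0.11606)/1.00302 + 245.6 = 343.5302
M2: Pc = R·M2+t = (+0.02433, -0.01279, +0.96230); u = 501.7·(+0.02433)/0.96230 + 304.1 = 316.7834, v = 846.3·(-0.01279)/0.96230 + 245.6 = 234.3499
M3: Pc = R·M3+t = (-0.10743, -0.06326, +0.91138); u = 501.7·(-0.10743)/0.91138 + 304.1 = 244.9616, v = 846.3·(-0.06326)/0.91138 + 245.6 = 186.8528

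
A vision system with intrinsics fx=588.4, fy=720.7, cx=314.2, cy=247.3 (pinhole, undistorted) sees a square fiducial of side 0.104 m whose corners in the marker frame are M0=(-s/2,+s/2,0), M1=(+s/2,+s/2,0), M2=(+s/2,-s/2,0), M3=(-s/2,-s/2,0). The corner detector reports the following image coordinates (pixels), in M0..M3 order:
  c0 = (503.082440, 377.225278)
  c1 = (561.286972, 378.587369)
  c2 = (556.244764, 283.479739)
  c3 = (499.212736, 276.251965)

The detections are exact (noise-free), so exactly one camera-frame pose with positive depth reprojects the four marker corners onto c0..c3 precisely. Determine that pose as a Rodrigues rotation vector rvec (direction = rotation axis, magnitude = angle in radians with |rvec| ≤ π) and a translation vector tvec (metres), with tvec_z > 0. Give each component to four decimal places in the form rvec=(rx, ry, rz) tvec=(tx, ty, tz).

Intrinsics K: fx=588.4, fy=720.7, cx=314.2, cy=247.3
Marker side s = 0.104 m; corners in marker frame (Z=0):
  M0 = (-0.0520, +0.0520, 0)
  M1 = (+0.0520, +0.0520, 0)
  M2 = (+0.0520, -0.0520, 0)
  M3 = (-0.0520, -0.0520, 0)
Detected image corners:
  c0 = (503.082440, 377.225278) px
  c1 = (561.286972, 378.587369) px
  c2 = (556.244764, 283.479739) px
  c3 = (499.212736, 276.251965) px
Planar DLT: solve 8×8 A·h = b for H (H[2,2]=1):
  H  [+864.41972 -84.68866 +530.80644]
  H  [+234.32454 +862.58456 +328.33725]
  H  [+0.58584 -0.24097 +1.00000]
B = K⁻¹H; ‖b₁‖=1.302141, ‖b₂‖=1.302141; λ = 2/(‖b₁‖+‖b₂‖) = 0.767966, sign → tz>0 ⇒ λ=+0.767966
r₁ = λ·B[:,0] = (+0.88798,+0.09531,+0.44990); r₂ = λ·B[:,1] = (-0.01171,+0.98266,-0.18506)
r₃ = r₁×r₂ = (-0.45974,+0.15906,+0.87369); SVD([r₁ r₂ r₃]) → R = UVᵀ:
  R  [+0.88798 -0.01171 -0.45974]
  R  [+0.09531 +0.98266 +0.15906]
  R  [+0.44990 -0.18506 +0.87369]
t = (+0.28271, +0.08635, +0.76797) m
tr R = 2.744327; θ = arccos((tr R − 1)/2) = 0.511189 rad = 29.289°
axis k = ((R−Rᵀ)₃₂, (R−Rᵀ)₁₃, (R−Rᵀ)₂₁) / (2 sinθ) = (-0.351707, -0.929697, +0.109386)
rvec = θ·k = (-0.179788, -0.475251, +0.055917)

rvec=(-0.1798, -0.4753, 0.0559) tvec=(0.2827, 0.0864, 0.7680)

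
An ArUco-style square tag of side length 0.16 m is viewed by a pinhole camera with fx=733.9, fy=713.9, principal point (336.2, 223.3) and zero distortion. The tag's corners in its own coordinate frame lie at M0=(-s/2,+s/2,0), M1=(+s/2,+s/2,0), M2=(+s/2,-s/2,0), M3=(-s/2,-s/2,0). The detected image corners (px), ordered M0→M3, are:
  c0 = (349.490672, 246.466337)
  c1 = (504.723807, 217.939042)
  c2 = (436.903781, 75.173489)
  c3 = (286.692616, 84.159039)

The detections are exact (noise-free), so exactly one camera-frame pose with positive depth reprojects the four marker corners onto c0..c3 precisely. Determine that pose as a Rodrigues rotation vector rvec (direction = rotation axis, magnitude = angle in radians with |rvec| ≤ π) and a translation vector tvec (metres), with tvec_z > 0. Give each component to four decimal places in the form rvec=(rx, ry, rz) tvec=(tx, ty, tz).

Intrinsics K: fx=733.9, fy=713.9, cx=336.2, cy=223.3
Marker side s = 0.16 m; corners in marker frame (Z=0):
  M0 = (-0.0800, +0.0800, 0)
  M1 = (+0.0800, +0.0800, 0)
  M2 = (+0.0800, -0.0800, 0)
  M3 = (-0.0800, -0.0800, 0)
Detected image corners:
  c0 = (349.490672, 246.466337) px
  c1 = (504.723807, 217.939042) px
  c2 = (436.903781, 75.173489) px
  c3 = (286.692616, 84.159039) px
Planar DLT: solve 8×8 A·h = b for H (H[2,2]=1):
  H  [+1244.44964 +203.77308 +397.59321]
  H  [+0.19100 +868.58153 +152.20564]
  H  [+0.73669 -0.52055 +1.00000]
B = K⁻¹H; ‖b₁‖=1.562166, ‖b₂‖=1.562166; λ = 2/(‖b₁‖+‖b₂‖) = 0.640137, sign → tz>0 ⇒ λ=+0.640137
r₁ = λ·B[:,0] = (+0.86943,-0.14733,+0.47158); r₂ = λ·B[:,1] = (+0.33039,+0.88307,-0.33322)
r₃ = r₁×r₂ = (-0.36734,+0.44552,+0.81644); SVD([r₁ r₂ r₃]) → R = UVᵀ:
  R  [+0.86943 +0.33039 -0.36734]
  R  [-0.14733 +0.88307 +0.44552]
  R  [+0.47158 -0.33322 +0.81644]
t = (+0.05355, -0.06375, +0.64014) m
tr R = 2.568929; θ = arccos((tr R − 1)/2) = 0.668964 rad = 38.329°
axis k = ((R−Rᵀ)₃₂, (R−Rᵀ)₁₃, (R−Rᵀ)₂₁) / (2 sinθ) = (-0.627845, -0.676364, -0.385154)
rvec = θ·k = (-0.420005, -0.452463, -0.257654)

rvec=(-0.4200, -0.4525, -0.2577) tvec=(0.0535, -0.0637, 0.6401)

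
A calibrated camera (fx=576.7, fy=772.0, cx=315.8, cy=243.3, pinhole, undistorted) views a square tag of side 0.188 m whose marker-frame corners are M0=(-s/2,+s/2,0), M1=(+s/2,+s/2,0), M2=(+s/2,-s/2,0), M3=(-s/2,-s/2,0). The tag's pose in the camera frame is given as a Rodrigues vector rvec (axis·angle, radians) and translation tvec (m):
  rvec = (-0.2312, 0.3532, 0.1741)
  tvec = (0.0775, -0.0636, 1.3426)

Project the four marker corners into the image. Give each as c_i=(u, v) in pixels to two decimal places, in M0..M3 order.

c0=(303.53, 251.54) c1=(380.49, 266.37) c2=(395.74, 160.85) c3=(320.03, 151.54)

Intrinsics K: fx=576.7, fy=772.0, cx=315.8, cy=243.3
Marker side s = 0.188 m; corners in marker frame (Z=0):
  M0 = (-0.0940, +0.0940, 0)
  M1 = (+0.0940, +0.0940, 0)
  M2 = (+0.0940, -0.0940, 0)
  M3 = (-0.0940, -0.0940, 0)
rvec = (-0.2312, 0.3532, 0.1741), |rvec| = θ = 0.45663 rad = 26.163°
Rodrigues: sinθ=0.44093, 1−cosθ=0.10246; R = I + sinθ·[k]× + (1−cosθ)·[k]×²:
    [+0.92381 -0.20824 +0.32127]
    [+0.12799 +0.95884 +0.25346]
    [-0.36083 -0.19303 +0.91244]
t = (0.0775, -0.0636, 1.3426) m
M0: Pc = R·M0+t = (-0.02891, +0.01450, +1.35837); u = 576.7·(-0.02891)/1.35837 + 315.8 = 303.5253, v = 772.0·(+0.01450)/1.35837 + 243.3 = 251.5409
M1: Pc = R·M1+t = (+0.14476, +0.03856, +1.29054); u = 576.7·(+0.14476)/1.29054 + 315.8 = 380.4902, v = 772.0·(+0.03856)/1.29054 + 243.3 = 266.3677
M2: Pc = R·M2+t = (+0.18391, -0.14170, +1.32683); u = 576.7·(+0.18391)/1.32683 + 315.8 = 395.7367, v = 772.0·(-0.14170)/1.32683 + 243.3 = 160.8532
M3: Pc = R·M3+t = (+0.01024, -0.16576, +1.39466); u = 576.7·(+0.01024)/1.39466 + 315.8 = 320.0328, v = 772.0·(-0.16576)/1.39466 + 243.3 = 151.5444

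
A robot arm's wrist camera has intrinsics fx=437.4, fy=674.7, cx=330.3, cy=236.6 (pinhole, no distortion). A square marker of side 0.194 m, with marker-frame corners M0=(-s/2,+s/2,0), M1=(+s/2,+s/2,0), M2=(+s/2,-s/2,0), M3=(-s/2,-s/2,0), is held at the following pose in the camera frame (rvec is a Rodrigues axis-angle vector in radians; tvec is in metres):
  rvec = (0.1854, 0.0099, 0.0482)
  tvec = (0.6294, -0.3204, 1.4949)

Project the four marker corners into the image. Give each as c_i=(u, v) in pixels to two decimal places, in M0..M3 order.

c0=(482.90, 134.10) c1=(539.05, 138.25) c2=(546.81, 48.84) c3=(489.29, 44.65)

Intrinsics K: fx=437.4, fy=674.7, cx=330.3, cy=236.6
Marker side s = 0.194 m; corners in marker frame (Z=0):
  M0 = (-0.0970, +0.0970, 0)
  M1 = (+0.0970, +0.0970, 0)
  M2 = (+0.0970, -0.0970, 0)
  M3 = (-0.0970, -0.0970, 0)
rvec = (0.1854, 0.0099, 0.0482), |rvec| = θ = 0.19182 rad = 10.990°
Rodrigues: sinθ=0.19064, 1−cosθ=0.01834; R = I + sinθ·[k]× + (1−cosθ)·[k]×²:
    [+0.99879 -0.04699 +0.01429]
    [+0.04882 +0.98171 -0.18403]
    [-0.00538 +0.18450 +0.98282]
t = (0.6294, -0.3204, 1.4949) m
M0: Pc = R·M0+t = (+0.52796, -0.22991, +1.51332); u = 437.4·(+0.52796)/1.51332 + 330.3 = 482.8979, v = 674.7·(-0.22991)/1.51332 + 236.6 = 134.0967
M1: Pc = R·M1+t = (+0.72172, -0.22044, +1.51227); u = 437.4·(+0.72172)/1.51227 + 330.3 = 539.0468, v = 674.7·(-0.22044)/1.51227 + 236.6 = 138.2514
M2: Pc = R·M2+t = (+0.73084, -0.41089, +1.47648); u = 437.4·(+0.73084)/1.47648 + 330.3 = 546.8079, v = 674.7·(-0.41089)/1.47648 + 236.6 = 48.8376
M3: Pc = R·M3+t = (+0.53708, -0.42036, +1.47753); u = 437.4·(+0.53708)/1.47753 + 330.3 = 489.2933, v = 674.7·(-0.42036)/1.47753 + 236.6 = 44.6455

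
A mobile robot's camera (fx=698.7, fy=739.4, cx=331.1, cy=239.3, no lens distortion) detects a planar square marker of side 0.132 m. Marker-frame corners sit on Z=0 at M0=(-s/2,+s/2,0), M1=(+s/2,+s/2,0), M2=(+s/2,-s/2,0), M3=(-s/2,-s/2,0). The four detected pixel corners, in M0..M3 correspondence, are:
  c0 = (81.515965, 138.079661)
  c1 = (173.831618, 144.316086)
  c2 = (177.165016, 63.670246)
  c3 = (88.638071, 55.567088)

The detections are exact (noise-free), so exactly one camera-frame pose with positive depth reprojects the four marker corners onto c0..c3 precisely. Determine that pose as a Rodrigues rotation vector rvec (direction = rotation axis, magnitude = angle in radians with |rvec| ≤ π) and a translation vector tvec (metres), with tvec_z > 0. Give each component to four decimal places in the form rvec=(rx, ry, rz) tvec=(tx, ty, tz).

Intrinsics K: fx=698.7, fy=739.4, cx=331.1, cy=239.3
Marker side s = 0.132 m; corners in marker frame (Z=0):
  M0 = (-0.0660, +0.0660, 0)
  M1 = (+0.0660, +0.0660, 0)
  M2 = (+0.0660, -0.0660, 0)
  M3 = (-0.0660, -0.0660, 0)
Detected image corners:
  c0 = (81.515965, 138.079661) px
  c1 = (173.831618, 144.316086) px
  c2 = (177.165016, 63.670246) px
  c3 = (88.638071, 55.567088) px
Planar DLT: solve 8×8 A·h = b for H (H[2,2]=1):
  H  [+710.80798 -79.26332 +130.93791]
  H  [+74.56434 +587.22074 +99.63226]
  H  [+0.20023 -0.30585 +1.00000]
B = K⁻¹H; ‖b₁‖=0.944613, ‖b₂‖=0.944613; λ = 2/(‖b₁‖+‖b₂‖) = 1.058635, sign → tz>0 ⇒ λ=+1.058635
r₁ = λ·B[:,0] = (+0.97653,+0.03815,+0.21197); r₂ = λ·B[:,1] = (+0.03334,+0.94554,-0.32379)
r₃ = r₁×r₂ = (-0.21278,+0.32325,+0.92208); SVD([r₁ r₂ r₃]) → R = UVᵀ:
  R  [+0.97653 +0.03334 -0.21278]
  R  [+0.03815 +0.94554 +0.32325]
  R  [+0.21197 -0.32379 +0.92208]
t = (-0.30328, -0.19997, +1.05863) m
tr R = 2.844152; θ = arccos((tr R − 1)/2) = 0.397385 rad = 22.768°
axis k = ((R−Rᵀ)₃₂, (R−Rᵀ)₁₃, (R−Rᵀ)₂₁) / (2 sinθ) = (-0.835951, -0.548769, +0.006220)
rvec = θ·k = (-0.332194, -0.218073, +0.002472)

rvec=(-0.3322, -0.2181, 0.0025) tvec=(-0.3033, -0.2000, 1.0586)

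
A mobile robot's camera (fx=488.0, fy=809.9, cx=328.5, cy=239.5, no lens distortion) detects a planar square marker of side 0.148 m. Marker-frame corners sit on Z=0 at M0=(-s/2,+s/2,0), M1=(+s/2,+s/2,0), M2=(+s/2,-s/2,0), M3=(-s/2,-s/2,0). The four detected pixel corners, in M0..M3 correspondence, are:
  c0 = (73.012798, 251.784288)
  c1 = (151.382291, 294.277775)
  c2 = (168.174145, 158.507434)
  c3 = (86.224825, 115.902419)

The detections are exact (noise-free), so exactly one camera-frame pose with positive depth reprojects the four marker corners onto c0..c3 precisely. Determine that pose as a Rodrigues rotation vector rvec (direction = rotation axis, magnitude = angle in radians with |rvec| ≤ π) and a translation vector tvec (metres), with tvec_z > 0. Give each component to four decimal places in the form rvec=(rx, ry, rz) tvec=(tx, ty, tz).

Intrinsics K: fx=488.0, fy=809.9, cx=328.5, cy=239.5
Marker side s = 0.148 m; corners in marker frame (Z=0):
  M0 = (-0.0740, +0.0740, 0)
  M1 = (+0.0740, +0.0740, 0)
  M2 = (+0.0740, -0.0740, 0)
  M3 = (-0.0740, -0.0740, 0)
Detected image corners:
  c0 = (73.012798, 251.784288) px
  c1 = (151.382291, 294.277775) px
  c2 = (168.174145, 158.507434) px
  c3 = (86.224825, 115.902419) px
Planar DLT: solve 8×8 A·h = b for H (H[2,2]=1):
  H  [+531.30086 -67.05322 +119.29047]
  H  [+270.24660 +976.41388 +206.42306]
  H  [-0.08405 +0.28602 +1.00000]
B = K⁻¹H; ‖b₁‖=1.203058, ‖b₂‖=1.203058; λ = 2/(‖b₁‖+‖b₂‖) = 0.831215, sign → tz>0 ⇒ λ=+0.831215
r₁ = λ·B[:,0] = (+0.95200,+0.29802,-0.06986); r₂ = λ·B[:,1] = (-0.27425,+0.93181,+0.23774)
r₃ = r₁×r₂ = (+0.13595,-0.20717,+0.96881); SVD([r₁ r₂ r₃]) → R = UVᵀ:
  R  [+0.95200 -0.27425 +0.13595]
  R  [+0.29802 +0.93181 -0.20717]
  R  [-0.06986 +0.23774 +0.96881]
t = (-0.35635, -0.03395, +0.83122) m
tr R = 2.852619; θ = arccos((tr R − 1)/2) = 0.386299 rad = 22.133°
axis k = ((R−Rᵀ)₃₂, (R−Rᵀ)₁₃, (R−Rᵀ)₂₁) / (2 sinθ) = (+0.590443, +0.273138, +0.759456)
rvec = θ·k = (+0.228088, +0.105513, +0.293377)

rvec=(0.2281, 0.1055, 0.2934) tvec=(-0.3563, -0.0339, 0.8312)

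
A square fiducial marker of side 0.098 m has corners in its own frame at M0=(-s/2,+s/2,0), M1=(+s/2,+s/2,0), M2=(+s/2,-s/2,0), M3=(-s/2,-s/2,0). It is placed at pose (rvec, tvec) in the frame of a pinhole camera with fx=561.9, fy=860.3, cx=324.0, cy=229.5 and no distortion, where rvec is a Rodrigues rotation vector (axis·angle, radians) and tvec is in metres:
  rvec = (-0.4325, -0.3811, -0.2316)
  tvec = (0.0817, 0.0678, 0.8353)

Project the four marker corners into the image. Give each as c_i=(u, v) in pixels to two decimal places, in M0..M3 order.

Intrinsics K: fx=561.9, fy=860.3, cx=324.0, cy=229.5
Marker side s = 0.098 m; corners in marker frame (Z=0):
  M0 = (-0.0490, +0.0490, 0)
  M1 = (+0.0490, +0.0490, 0)
  M2 = (+0.0490, -0.0490, 0)
  M3 = (-0.0490, -0.0490, 0)
rvec = (-0.4325, -0.3811, -0.2316), |rvec| = θ = 0.62123 rad = 35.594°
Rodrigues: sinθ=0.58204, 1−cosθ=0.18684; R = I + sinθ·[k]× + (1−cosθ)·[k]×²:
    [+0.90372 +0.29678 -0.30856]
    [-0.13719 +0.88347 +0.44794]
    [+0.40555 -0.36248 +0.83913]
t = (0.0817, 0.0678, 0.8353) m
M0: Pc = R·M0+t = (+0.05196, +0.11781, +0.79767); u = 561.9·(+0.05196)/0.79767 + 324.0 = 360.6023, v = 860.3·(+0.11781)/0.79767 + 229.5 = 356.5634
M1: Pc = R·M1+t = (+0.14052, +0.10437, +0.83741); u = 561.9·(+0.14052)/0.83741 + 324.0 = 418.2917, v = 860.3·(+0.10437)/0.83741 + 229.5 = 336.7206
M2: Pc = R·M2+t = (+0.11144, +0.01779, +0.87293); u = 561.9·(+0.11144)/0.87293 + 324.0 = 395.7329, v = 860.3·(+0.01779)/0.87293 + 229.5 = 247.0300
M3: Pc = R·M3+t = (+0.02288, +0.03123, +0.83319); u = 561.9·(+0.02288)/0.83319 + 324.0 = 339.4270, v = 860.3·(+0.03123)/0.83319 + 229.5 = 261.7484

c0=(360.60, 356.56) c1=(418.29, 336.72) c2=(395.73, 247.03) c3=(339.43, 261.75)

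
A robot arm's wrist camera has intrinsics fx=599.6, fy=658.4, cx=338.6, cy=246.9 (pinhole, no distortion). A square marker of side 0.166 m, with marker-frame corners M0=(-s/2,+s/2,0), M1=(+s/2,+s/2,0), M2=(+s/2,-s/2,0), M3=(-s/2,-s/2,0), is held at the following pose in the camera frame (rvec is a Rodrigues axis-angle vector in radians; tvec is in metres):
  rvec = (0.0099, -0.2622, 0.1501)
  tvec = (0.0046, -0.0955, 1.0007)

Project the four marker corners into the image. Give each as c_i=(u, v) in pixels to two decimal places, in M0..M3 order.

c0=(285.27, 229.68) c1=(380.55, 246.08) c2=(394.99, 140.45) c3=(300.51, 119.43)

Intrinsics K: fx=599.6, fy=658.4, cx=338.6, cy=246.9
Marker side s = 0.166 m; corners in marker frame (Z=0):
  M0 = (-0.0830, +0.0830, 0)
  M1 = (+0.0830, +0.0830, 0)
  M2 = (+0.0830, -0.0830, 0)
  M3 = (-0.0830, -0.0830, 0)
rvec = (0.0099, -0.2622, 0.1501), |rvec| = θ = 0.30229 rad = 17.320°
Rodrigues: sinθ=0.29770, 1−cosθ=0.04534; R = I + sinθ·[k]× + (1−cosθ)·[k]×²:
    [+0.95471 -0.14911 -0.25749]
    [+0.14654 +0.98877 -0.02928]
    [+0.25896 -0.00978 +0.96584]
t = (0.0046, -0.0955, 1.0007) m
M0: Pc = R·M0+t = (-0.08702, -0.02559, +0.97839); u = 599.6·(-0.08702)/0.97839 + 338.6 = 285.2724, v = 658.4·(-0.02559)/0.97839 + 246.9 = 229.6765
M1: Pc = R·M1+t = (+0.07146, -0.00127, +1.02138); u = 599.6·(+0.07146)/1.02138 + 338.6 = 380.5530, v = 658.4·(-0.00127)/1.02138 + 246.9 = 246.0817
M2: Pc = R·M2+t = (+0.09622, -0.16541, +1.02301); u = 599.6·(+0.09622)/1.02301 + 338.6 = 394.9943, v = 658.4·(-0.16541)/1.02301 + 246.9 = 140.4460
M3: Pc = R·M3+t = (-0.06226, -0.18973, +0.98002); u = 599.6·(-0.06226)/0.98002 + 338.6 = 300.5051, v = 658.4·(-0.18973)/0.98002 + 246.9 = 119.4343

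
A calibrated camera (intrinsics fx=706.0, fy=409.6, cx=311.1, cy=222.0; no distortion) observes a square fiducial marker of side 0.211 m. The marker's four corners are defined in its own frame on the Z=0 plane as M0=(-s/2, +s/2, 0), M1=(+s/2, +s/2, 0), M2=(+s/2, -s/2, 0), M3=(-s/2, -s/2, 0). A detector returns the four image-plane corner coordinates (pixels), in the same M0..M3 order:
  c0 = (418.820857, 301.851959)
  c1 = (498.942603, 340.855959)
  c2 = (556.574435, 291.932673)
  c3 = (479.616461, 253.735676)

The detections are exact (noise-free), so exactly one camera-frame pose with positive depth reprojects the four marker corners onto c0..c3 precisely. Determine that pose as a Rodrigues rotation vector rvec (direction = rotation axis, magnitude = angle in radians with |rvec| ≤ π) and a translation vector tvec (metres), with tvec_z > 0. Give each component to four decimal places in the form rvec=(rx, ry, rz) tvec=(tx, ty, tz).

Intrinsics K: fx=706.0, fy=409.6, cx=311.1, cy=222.0
Marker side s = 0.211 m; corners in marker frame (Z=0):
  M0 = (-0.1055, +0.1055, 0)
  M1 = (+0.1055, +0.1055, 0)
  M2 = (+0.1055, -0.1055, 0)
  M3 = (-0.1055, -0.1055, 0)
Detected image corners:
  c0 = (418.820857, 301.851959) px
  c1 = (498.942603, 340.855959) px
  c2 = (556.574435, 291.932673) px
  c3 = (479.616461, 253.735676) px
Planar DLT: solve 8×8 A·h = b for H (H[2,2]=1):
  H  [+394.41003 -357.03787 +489.16656]
  H  [+196.47607 +183.47057 +296.78654]
  H  [+0.04567 -0.15648 +1.00000]
B = K⁻¹H; ‖b₁‖=0.706443, ‖b₂‖=0.706443; λ = 2/(‖b₁‖+‖b₂‖) = 1.415543, sign → tz>0 ⇒ λ=+1.415543
r₁ = λ·B[:,0] = (+0.76232,+0.64397,+0.06464); r₂ = λ·B[:,1] = (-0.61826,+0.75411,-0.22151)
r₃ = r₁×r₂ = (-0.19139,+0.12889,+0.97301); SVD([r₁ r₂ r₃]) → R = UVᵀ:
  R  [+0.76232 -0.61826 -0.19139]
  R  [+0.64397 +0.75411 +0.12889]
  R  [+0.06464 -0.22151 +0.97301]
t = (+0.35703, +0.25846, +1.41554) m
tr R = 2.489444; θ = arccos((tr R − 1)/2) = 0.730678 rad = 41.865°
axis k = ((R−Rᵀ)₃₂, (R−Rᵀ)₁₃, (R−Rᵀ)₂₁) / (2 sinθ) = (-0.262523, -0.191821, +0.945667)
rvec = θ·k = (-0.191820, -0.140159, +0.690979)

rvec=(-0.1918, -0.1402, 0.6910) tvec=(0.3570, 0.2585, 1.4155)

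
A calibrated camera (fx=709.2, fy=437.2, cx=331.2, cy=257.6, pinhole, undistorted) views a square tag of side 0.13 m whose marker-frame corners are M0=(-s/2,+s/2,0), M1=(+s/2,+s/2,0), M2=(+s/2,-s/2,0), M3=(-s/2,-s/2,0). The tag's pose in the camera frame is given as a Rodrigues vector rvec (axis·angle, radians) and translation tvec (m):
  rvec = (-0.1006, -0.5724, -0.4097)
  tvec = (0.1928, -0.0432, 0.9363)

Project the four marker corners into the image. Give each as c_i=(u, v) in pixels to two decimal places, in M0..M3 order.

c0=(464.42, 276.45) c1=(526.97, 254.73) c2=(489.15, 201.15) c3=(423.44, 218.72)

Intrinsics K: fx=709.2, fy=437.2, cx=331.2, cy=257.6
Marker side s = 0.13 m; corners in marker frame (Z=0):
  M0 = (-0.0650, +0.0650, 0)
  M1 = (+0.0650, +0.0650, 0)
  M2 = (+0.0650, -0.0650, 0)
  M3 = (-0.0650, -0.0650, 0)
rvec = (-0.1006, -0.5724, -0.4097), |rvec| = θ = 0.71107 rad = 40.741°
Rodrigues: sinθ=0.65264, 1−cosθ=0.24233; R = I + sinθ·[k]× + (1−cosθ)·[k]×²:
    [+0.76252 +0.40364 -0.50561]
    [-0.34844 +0.91470 +0.20473]
    [+0.54512 +0.02006 +0.83812]
t = (0.1928, -0.0432, 0.9363) m
M0: Pc = R·M0+t = (+0.16947, +0.03890, +0.90217); u = 709.2·(+0.16947)/0.90217 + 331.2 = 464.4232, v = 437.2·(+0.03890)/0.90217 + 257.6 = 276.4532
M1: Pc = R·M1+t = (+0.26860, -0.00639, +0.97304); u = 709.2·(+0.26860)/0.97304 + 331.2 = 526.9696, v = 437.2·(-0.00639)/0.97304 + 257.6 = 254.7275
M2: Pc = R·M2+t = (+0.21613, -0.12530, +0.97043); u = 709.2·(+0.21613)/0.97043 + 331.2 = 489.1481, v = 437.2·(-0.12530)/0.97043 + 257.6 = 201.1477
M3: Pc = R·M3+t = (+0.11700, -0.08001, +0.89956); u = 709.2·(+0.11700)/0.89956 + 331.2 = 423.4409, v = 437.2·(-0.08001)/0.89956 + 257.6 = 218.7155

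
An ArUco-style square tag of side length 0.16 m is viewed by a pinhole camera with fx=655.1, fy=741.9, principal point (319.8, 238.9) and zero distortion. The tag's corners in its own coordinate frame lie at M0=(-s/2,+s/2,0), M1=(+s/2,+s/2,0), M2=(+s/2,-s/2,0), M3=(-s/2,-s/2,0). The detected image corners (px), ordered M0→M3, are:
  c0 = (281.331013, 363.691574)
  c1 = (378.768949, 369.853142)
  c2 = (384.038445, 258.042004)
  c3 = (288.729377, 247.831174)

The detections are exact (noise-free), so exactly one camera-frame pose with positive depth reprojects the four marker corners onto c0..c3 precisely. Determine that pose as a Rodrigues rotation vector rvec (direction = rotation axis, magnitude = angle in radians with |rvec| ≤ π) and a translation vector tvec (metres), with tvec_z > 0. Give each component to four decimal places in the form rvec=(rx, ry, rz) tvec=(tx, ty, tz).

rvec=(-0.1199, -0.2499, 0.0816) tvec=(0.0229, 0.0993, 1.0450)

Intrinsics K: fx=655.1, fy=741.9, cx=319.8, cy=238.9
Marker side s = 0.16 m; corners in marker frame (Z=0):
  M0 = (-0.0800, +0.0800, 0)
  M1 = (+0.0800, +0.0800, 0)
  M2 = (+0.0800, -0.0800, 0)
  M3 = (-0.0800, -0.0800, 0)
Detected image corners:
  c0 = (281.331013, 363.691574) px
  c1 = (378.768949, 369.853142) px
  c2 = (384.038445, 258.042004) px
  c3 = (288.729377, 247.831174) px
Planar DLT: solve 8×8 A·h = b for H (H[2,2]=1):
  H  [+679.29379 -80.40603 +334.13916]
  H  [+122.91256 +673.16808 +309.37069]
  H  [+0.23116 -0.12287 +1.00000]
B = K⁻¹H; ‖b₁‖=0.956920, ‖b₂‖=0.956920; λ = 2/(‖b₁‖+‖b₂‖) = 1.045019, sign → tz>0 ⇒ λ=+1.045019
r₁ = λ·B[:,0] = (+0.96569,+0.09535,+0.24156); r₂ = λ·B[:,1] = (-0.06558,+0.98955,-0.12840)
r₃ = r₁×r₂ = (-0.25128,+0.10815,+0.96185); SVD([r₁ r₂ r₃]) → R = UVᵀ:
  R  [+0.96569 -0.06558 -0.25128]
  R  [+0.09535 +0.98955 +0.10815]
  R  [+0.24156 -0.12840 +0.96185]
t = (+0.02287, +0.09926, +1.04502) m
tr R = 2.917095; θ = arccos((tr R − 1)/2) = 0.288937 rad = 16.555°
axis k = ((R−Rᵀ)₃₂, (R−Rᵀ)₁₃, (R−Rᵀ)₂₁) / (2 sinθ) = (-0.415102, -0.864836, +0.282397)
rvec = θ·k = (-0.119938, -0.249883, +0.081595)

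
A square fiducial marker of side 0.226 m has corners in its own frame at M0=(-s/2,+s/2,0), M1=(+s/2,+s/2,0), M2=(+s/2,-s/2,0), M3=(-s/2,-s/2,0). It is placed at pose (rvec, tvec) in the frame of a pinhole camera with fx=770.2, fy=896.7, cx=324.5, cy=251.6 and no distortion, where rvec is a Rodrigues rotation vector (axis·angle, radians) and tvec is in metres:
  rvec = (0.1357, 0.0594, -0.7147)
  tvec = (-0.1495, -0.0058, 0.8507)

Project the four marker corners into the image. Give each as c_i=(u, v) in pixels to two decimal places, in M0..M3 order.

Intrinsics K: fx=770.2, fy=896.7, cx=324.5, cy=251.6
Marker side s = 0.226 m; corners in marker frame (Z=0):
  M0 = (-0.1130, +0.1130, 0)
  M1 = (+0.1130, +0.1130, 0)
  M2 = (+0.1130, -0.1130, 0)
  M3 = (-0.1130, -0.1130, 0)
rvec = (0.1357, 0.0594, -0.7147), |rvec| = θ = 0.72989 rad = 41.820°
Rodrigues: sinθ=0.66679, 1−cosθ=0.25475; R = I + sinθ·[k]× + (1−cosθ)·[k]×²:
    [+0.75405 +0.65677 +0.00789]
    [-0.64906 +0.74694 -0.14427]
    [-0.10064 +0.10367 +0.98951]
t = (-0.1495, -0.0058, 0.8507) m
M0: Pc = R·M0+t = (-0.16049, +0.15195, +0.87379); u = 770.2·(-0.16049)/0.87379 + 324.5 = 183.0329, v = 896.7·(+0.15195)/0.87379 + 251.6 = 407.5315
M1: Pc = R·M1+t = (+0.00992, +0.00526, +0.85104); u = 770.2·(+0.00992)/0.85104 + 324.5 = 333.4800, v = 896.7·(+0.00526)/0.85104 + 251.6 = 257.1425
M2: Pc = R·M2+t = (-0.13851, -0.16355, +0.82761); u = 770.2·(-0.13851)/0.82761 + 324.5 = 195.6020, v = 896.7·(-0.16355)/0.82761 + 251.6 = 74.4005
M3: Pc = R·M3+t = (-0.30892, -0.01686, +0.85036); u = 770.2·(-0.30892)/0.85036 + 324.5 = 44.6977, v = 896.7·(-0.01686)/0.85036 + 251.6 = 233.8209

c0=(183.03, 407.53) c1=(333.48, 257.14) c2=(195.60, 74.40) c3=(44.70, 233.82)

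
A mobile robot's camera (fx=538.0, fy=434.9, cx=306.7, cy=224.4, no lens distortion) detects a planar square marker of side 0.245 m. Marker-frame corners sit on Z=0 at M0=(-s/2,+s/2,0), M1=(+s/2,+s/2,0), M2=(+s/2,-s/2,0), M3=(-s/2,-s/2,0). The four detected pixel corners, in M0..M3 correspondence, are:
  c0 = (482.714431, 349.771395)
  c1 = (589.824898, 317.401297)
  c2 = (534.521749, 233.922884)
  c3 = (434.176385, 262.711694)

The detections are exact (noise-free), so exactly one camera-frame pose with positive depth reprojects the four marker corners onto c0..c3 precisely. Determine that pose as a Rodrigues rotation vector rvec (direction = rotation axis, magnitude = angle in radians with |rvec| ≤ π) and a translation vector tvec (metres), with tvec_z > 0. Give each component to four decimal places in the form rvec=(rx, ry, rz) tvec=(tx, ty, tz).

Intrinsics K: fx=538.0, fy=434.9, cx=306.7, cy=224.4
Marker side s = 0.245 m; corners in marker frame (Z=0):
  M0 = (-0.1225, +0.1225, 0)
  M1 = (+0.1225, +0.1225, 0)
  M2 = (+0.1225, -0.1225, 0)
  M3 = (-0.1225, -0.1225, 0)
Detected image corners:
  c0 = (482.714431, 349.771395) px
  c1 = (589.824898, 317.401297) px
  c2 = (534.521749, 233.922884) px
  c3 = (434.176385, 262.711694) px
Planar DLT: solve 8×8 A·h = b for H (H[2,2]=1):
  H  [+455.73895 +59.73376 +509.76945]
  H  [-105.80930 +261.14808 +289.27253]
  H  [+0.06440 -0.29844 +1.00000]
B = K⁻¹H; ‖b₁‖=0.858684, ‖b₂‖=0.858684; λ = 2/(‖b₁‖+‖b₂‖) = 1.164573, sign → tz>0 ⇒ λ=+1.164573
r₁ = λ·B[:,0] = (+0.94375,-0.32203,+0.07500); r₂ = λ·B[:,1] = (+0.32743,+0.87863,-0.34755)
r₃ = r₁×r₂ = (+0.04603,+0.35256,+0.93466); SVD([r₁ r₂ r₃]) → R = UVᵀ:
  R  [+0.94375 +0.32743 +0.04603]
  R  [-0.32203 +0.87863 +0.35256]
  R  [+0.07500 -0.34755 +0.93466]
t = (+0.43957, +0.17372, +1.16457) m
tr R = 2.757041; θ = arccos((tr R − 1)/2) = 0.498041 rad = 28.536°
axis k = ((R−Rᵀ)₃₂, (R−Rᵀ)₁₃, (R−Rᵀ)₂₁) / (2 sinθ) = (-0.732790, -0.030325, -0.679778)
rvec = θ·k = (-0.364959, -0.015103, -0.338557)

rvec=(-0.3650, -0.0151, -0.3386) tvec=(0.4396, 0.1737, 1.1646)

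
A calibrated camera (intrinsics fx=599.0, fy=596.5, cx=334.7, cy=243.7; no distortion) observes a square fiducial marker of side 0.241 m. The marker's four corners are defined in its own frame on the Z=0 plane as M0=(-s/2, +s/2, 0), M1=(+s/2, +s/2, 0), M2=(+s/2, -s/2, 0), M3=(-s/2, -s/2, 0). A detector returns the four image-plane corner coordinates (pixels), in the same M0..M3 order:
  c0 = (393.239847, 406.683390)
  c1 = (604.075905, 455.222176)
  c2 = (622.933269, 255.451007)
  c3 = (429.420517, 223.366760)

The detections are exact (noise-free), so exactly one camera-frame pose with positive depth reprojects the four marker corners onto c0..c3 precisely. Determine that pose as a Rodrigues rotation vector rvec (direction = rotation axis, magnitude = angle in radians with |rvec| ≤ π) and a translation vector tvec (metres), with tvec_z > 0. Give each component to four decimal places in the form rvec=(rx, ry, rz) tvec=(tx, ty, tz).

Intrinsics K: fx=599.0, fy=596.5, cx=334.7, cy=243.7
Marker side s = 0.241 m; corners in marker frame (Z=0):
  M0 = (-0.1205, +0.1205, 0)
  M1 = (+0.1205, +0.1205, 0)
  M2 = (+0.1205, -0.1205, 0)
  M3 = (-0.1205, -0.1205, 0)
Detected image corners:
  c0 = (393.239847, 406.683390) px
  c1 = (604.075905, 455.222176) px
  c2 = (622.933269, 255.451007) px
  c3 = (429.420517, 223.366760) px
Planar DLT: solve 8×8 A·h = b for H (H[2,2]=1):
  H  [+696.90546 -316.65278 +509.73371]
  H  [+73.88494 +662.00090 +329.98270]
  H  [-0.27378 -0.39281 +1.00000]
B = K⁻¹H; ‖b₁‖=1.365102, ‖b₂‖=1.365102; λ = 2/(‖b₁‖+‖b₂‖) = 0.732546, sign → tz>0 ⇒ λ=+0.732546
r₁ = λ·B[:,0] = (+0.96434,+0.17267,-0.20056); r₂ = λ·B[:,1] = (-0.22647,+0.93055,-0.28775)
r₃ = r₁×r₂ = (+0.13694,+0.32291,+0.93647); SVD([r₁ r₂ r₃]) → R = UVᵀ:
  R  [+0.96434 -0.22647 +0.13694]
  R  [+0.17267 +0.93055 +0.32291]
  R  [-0.20056 -0.28775 +0.93647]
t = (+0.21406, +0.10596, +0.73255) m
tr R = 2.831360; θ = arccos((tr R − 1)/2) = 0.413600 rad = 23.698°
axis k = ((R−Rᵀ)₃₂, (R−Rᵀ)₁₃, (R−Rᵀ)₂₁) / (2 sinθ) = (-0.759696, +0.419873, +0.496557)
rvec = θ·k = (-0.314210, +0.173660, +0.205376)

rvec=(-0.3142, 0.1737, 0.2054) tvec=(0.2141, 0.1060, 0.7325)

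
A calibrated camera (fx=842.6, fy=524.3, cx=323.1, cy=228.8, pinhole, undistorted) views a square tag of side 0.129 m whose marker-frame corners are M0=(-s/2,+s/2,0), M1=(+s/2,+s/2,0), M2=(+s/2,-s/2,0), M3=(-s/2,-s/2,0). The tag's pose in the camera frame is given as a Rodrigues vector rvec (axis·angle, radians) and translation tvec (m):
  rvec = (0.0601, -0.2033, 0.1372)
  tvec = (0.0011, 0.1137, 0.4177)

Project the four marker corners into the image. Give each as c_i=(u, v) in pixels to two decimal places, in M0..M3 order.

Intrinsics K: fx=842.6, fy=524.3, cx=323.1, cy=228.8
Marker side s = 0.129 m; corners in marker frame (Z=0):
  M0 = (-0.0645, +0.0645, 0)
  M1 = (+0.0645, +0.0645, 0)
  M2 = (+0.0645, -0.0645, 0)
  M3 = (-0.0645, -0.0645, 0)
rvec = (0.0601, -0.2033, 0.1372), |rvec| = θ = 0.25252 rad = 14.468°
Rodrigues: sinθ=0.24985, 1−cosθ=0.03171; R = I + sinθ·[k]× + (1−cosθ)·[k]×²:
    [+0.97008 -0.14182 -0.19705]
    [+0.12967 +0.98884 -0.07334]
    [+0.20525 +0.04559 +0.97765]
t = (0.0011, 0.1137, 0.4177) m
M0: Pc = R·M0+t = (-0.07062, +0.16912, +0.40740); u = 842.6·(-0.07062)/0.40740 + 323.1 = 177.0462, v = 524.3·(+0.16912)/0.40740 + 228.8 = 446.4420
M1: Pc = R·M1+t = (+0.05452, +0.18584, +0.43388); u = 842.6·(+0.05452)/0.43388 + 323.1 = 428.9839, v = 524.3·(+0.18584)/0.43388 + 228.8 = 453.3741
M2: Pc = R·M2+t = (+0.07282, +0.05828, +0.42800); u = 842.6·(+0.07282)/0.42800 + 323.1 = 466.4567, v = 524.3·(+0.05828)/0.42800 + 228.8 = 300.1975
M3: Pc = R·M3+t = (-0.05232, +0.04156, +0.40152); u = 842.6·(-0.05232)/0.40152 + 323.1 = 213.2997, v = 524.3·(+0.04156)/0.40152 + 228.8 = 283.0632

c0=(177.05, 446.44) c1=(428.98, 453.37) c2=(466.46, 300.20) c3=(213.30, 283.06)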